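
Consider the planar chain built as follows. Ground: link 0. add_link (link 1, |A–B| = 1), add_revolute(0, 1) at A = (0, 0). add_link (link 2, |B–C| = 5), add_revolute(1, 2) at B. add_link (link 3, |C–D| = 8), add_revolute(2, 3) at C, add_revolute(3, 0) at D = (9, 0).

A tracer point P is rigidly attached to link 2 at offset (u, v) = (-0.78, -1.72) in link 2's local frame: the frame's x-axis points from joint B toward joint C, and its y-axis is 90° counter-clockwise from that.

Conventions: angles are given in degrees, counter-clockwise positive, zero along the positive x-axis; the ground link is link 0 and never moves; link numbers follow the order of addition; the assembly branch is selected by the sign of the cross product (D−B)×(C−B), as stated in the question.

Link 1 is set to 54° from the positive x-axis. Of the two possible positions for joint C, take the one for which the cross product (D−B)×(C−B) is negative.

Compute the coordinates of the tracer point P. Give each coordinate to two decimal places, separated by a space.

A=(0,0), D=(9.00,0)
B = A + 1.00·(cos54°, sin54°) = (0.5878, 0.8090)
|BD| = 8.4510
circle(B,5.00) ∩ circle(D,8.00): a=1.9181, h=4.6175
  candidates: C₊=(2.9391,5.2216) cross=39.022; C₋=(2.0550,-3.9709) cross=-39.022
  branch - wants cross < 0 → take C=(2.0550,-3.9709) (cross=-39.022)
ex = (C−B)/|BC| = (0.2935,-0.9560); ey = (0.9560,0.2935)
P = B + -0.78·ex + -1.72·ey = (-1.2854,1.0499)

-1.29 1.05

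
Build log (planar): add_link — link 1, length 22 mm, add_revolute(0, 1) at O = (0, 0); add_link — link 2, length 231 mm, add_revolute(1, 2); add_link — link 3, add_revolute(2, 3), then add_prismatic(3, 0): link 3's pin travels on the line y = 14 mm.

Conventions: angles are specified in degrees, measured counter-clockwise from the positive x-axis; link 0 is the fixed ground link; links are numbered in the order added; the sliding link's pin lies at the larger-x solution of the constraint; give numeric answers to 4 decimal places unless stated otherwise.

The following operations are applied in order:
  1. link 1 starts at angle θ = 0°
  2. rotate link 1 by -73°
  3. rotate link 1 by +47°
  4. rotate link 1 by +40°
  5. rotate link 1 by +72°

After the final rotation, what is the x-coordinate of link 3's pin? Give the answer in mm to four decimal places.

geometry: r = 22 mm, L = 231 mm, e = 14 mm; θ starts at 0°
rotate link 1 by -73°: θ ← 0° -73° = -73°
rotate link 1 by +47°: θ ← -73° +47° = -26°
rotate link 1 by +40°: θ ← -26° +40° = 14°
rotate link 1 by +72°: θ ← 14° +72° = 86°
crank pin P = (r cos θ, r sin θ) = (1.534642, 21.946409)
h = r sin θ − e = 21.946409 − 14 = 7.946409
x = r cos θ + √(L² − h²) = 1.534642 + 230.863281 = 232.397924

232.3979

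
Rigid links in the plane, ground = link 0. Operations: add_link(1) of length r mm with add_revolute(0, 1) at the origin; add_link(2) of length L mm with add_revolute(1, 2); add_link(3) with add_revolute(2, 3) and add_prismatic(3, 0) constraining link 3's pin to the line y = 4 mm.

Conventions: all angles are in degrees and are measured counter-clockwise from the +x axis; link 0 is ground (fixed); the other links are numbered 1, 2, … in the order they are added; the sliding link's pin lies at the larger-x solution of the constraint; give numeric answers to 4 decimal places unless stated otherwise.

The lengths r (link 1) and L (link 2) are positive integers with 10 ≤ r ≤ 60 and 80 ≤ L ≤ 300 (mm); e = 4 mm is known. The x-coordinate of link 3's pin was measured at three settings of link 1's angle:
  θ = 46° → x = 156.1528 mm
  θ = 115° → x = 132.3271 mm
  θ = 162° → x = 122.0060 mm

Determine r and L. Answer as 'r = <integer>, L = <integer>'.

constraint per measurement: (x − r cos θ)² + (r sin θ − e)² = L²
subtracting the θ₁ and θ₂ equations cancels the r² and L² terms:
r = (x₁² − x₂²) / (2[(x₁cos θ₁ + e sin θ₁) − (x₂cos θ₂ + e sin θ₂)]) = 21.0000 → r = 21
L² = (x₁ − r cos θ₁)² + (r sin θ₁ − e)² = 20163.9882 → L = 142.0000 → L = 142
check at θ₃=162°: x = 122.0060 (printed 122.0060) ✓

r = 21, L = 142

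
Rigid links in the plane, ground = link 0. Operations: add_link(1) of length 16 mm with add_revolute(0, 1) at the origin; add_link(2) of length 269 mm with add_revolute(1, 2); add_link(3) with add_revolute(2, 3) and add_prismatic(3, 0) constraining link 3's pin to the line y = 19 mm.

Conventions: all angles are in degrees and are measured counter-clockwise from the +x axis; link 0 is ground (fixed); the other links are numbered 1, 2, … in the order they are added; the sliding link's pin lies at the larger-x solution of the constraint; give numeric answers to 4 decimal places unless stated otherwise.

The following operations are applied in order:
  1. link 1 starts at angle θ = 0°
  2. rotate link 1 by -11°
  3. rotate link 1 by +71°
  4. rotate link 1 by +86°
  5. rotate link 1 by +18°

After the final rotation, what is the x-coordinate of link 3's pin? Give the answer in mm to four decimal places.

geometry: r = 16 mm, L = 269 mm, e = 19 mm; θ starts at 0°
rotate link 1 by -11°: θ ← 0° -11° = -11°
rotate link 1 by +71°: θ ← -11° +71° = 60°
rotate link 1 by +86°: θ ← 60° +86° = 146°
rotate link 1 by +18°: θ ← 146° +18° = 164°
crank pin P = (r cos θ, r sin θ) = (-15.380187, 4.410198)
h = r sin θ − e = 4.410198 − 19 = -14.589802
x = r cos θ + √(L² − h²) = -15.380187 + 268.604054 = 253.223867

253.2239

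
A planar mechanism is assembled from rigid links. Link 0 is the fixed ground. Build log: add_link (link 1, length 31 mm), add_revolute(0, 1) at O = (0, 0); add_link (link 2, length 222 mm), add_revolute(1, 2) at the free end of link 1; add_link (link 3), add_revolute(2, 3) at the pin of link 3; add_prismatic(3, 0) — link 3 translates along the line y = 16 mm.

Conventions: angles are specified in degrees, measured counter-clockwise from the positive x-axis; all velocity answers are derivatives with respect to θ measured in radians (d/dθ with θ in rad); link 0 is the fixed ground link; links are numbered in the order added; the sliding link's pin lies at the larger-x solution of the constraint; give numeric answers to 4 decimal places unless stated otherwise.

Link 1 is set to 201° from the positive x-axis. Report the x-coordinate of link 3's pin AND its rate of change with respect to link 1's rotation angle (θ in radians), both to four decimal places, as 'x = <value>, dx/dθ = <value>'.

geometry: r = 31 mm, L = 222 mm, e = 16 mm
crank pin P = (r cos θ, r sin θ) = (-28.940993, -11.109406)
h = r sin θ − e = -11.109406 − 16 = -27.109406
x = r cos θ + √(L² − h²) = -28.940993 + 220.338558 = 191.397565
dx/dθ = −r sin θ − h·r cos θ/√(L² − h²) (θ in radians; h = -27.109406) = 7.548645

x = 191.3976, dx/dθ = 7.5486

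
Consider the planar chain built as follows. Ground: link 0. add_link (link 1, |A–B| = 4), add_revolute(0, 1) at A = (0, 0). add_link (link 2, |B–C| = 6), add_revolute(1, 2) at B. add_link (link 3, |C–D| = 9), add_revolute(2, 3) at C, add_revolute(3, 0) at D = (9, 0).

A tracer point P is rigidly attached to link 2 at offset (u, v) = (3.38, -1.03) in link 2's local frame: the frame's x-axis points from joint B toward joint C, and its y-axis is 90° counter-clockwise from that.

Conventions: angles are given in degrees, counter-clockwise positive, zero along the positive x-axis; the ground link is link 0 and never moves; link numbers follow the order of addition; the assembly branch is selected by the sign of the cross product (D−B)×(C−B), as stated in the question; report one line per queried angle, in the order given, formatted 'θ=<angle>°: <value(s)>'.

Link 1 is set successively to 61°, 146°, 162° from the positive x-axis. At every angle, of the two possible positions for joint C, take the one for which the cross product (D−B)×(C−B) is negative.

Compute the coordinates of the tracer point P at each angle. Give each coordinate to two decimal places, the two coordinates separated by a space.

A=(0,0), D=(9.00,0)
θ=61°: B = A + 4.00·(cos61°, sin61°) = (1.9392, 3.4985)
θ=61°: |BD| = 7.8800
θ=61°: circle(B,6.00) ∩ circle(D,9.00): a=1.0846, h=5.9012
θ=61°:   candidates: C₊=(5.5311,8.3046) cross=46.501; C₋=(0.2912,-2.2707) cross=-46.501
θ=61°:   branch - wants cross < 0 → take C=(0.2912,-2.2707) (cross=-46.501)
θ=61°: ex = (C−B)/|BC| = (-0.2747,-0.9615); ey = (0.9615,-0.2747)
θ=61°: P = B + 3.38·ex + -1.03·ey = (0.0204,0.5314)
θ=146°: B = A + 4.00·(cos146°, sin146°) = (-3.3162, 2.2368)
θ=146°: |BD| = 12.5176
θ=146°: circle(B,6.00) ∩ circle(D,9.00): a=4.4613, h=4.0120
θ=146°:   candidates: C₊=(1.7903,5.3870) cross=50.221; C₋=(0.3565,-2.5079) cross=-50.221
θ=146°:   branch - wants cross < 0 → take C=(0.3565,-2.5079) (cross=-50.221)
θ=146°: ex = (C−B)/|BC| = (0.6121,-0.7908); ey = (0.7908,0.6121)
θ=146°: P = B + 3.38·ex + -1.03·ey = (-2.0617,-1.0665)
θ=162°: B = A + 4.00·(cos162°, sin162°) = (-3.8042, 1.2361)
θ=162°: |BD| = 12.8638
θ=162°: circle(B,6.00) ∩ circle(D,9.00): a=4.6828, h=3.7512
θ=162°:   candidates: C₊=(1.2173,4.5200) cross=48.255; C₋=(0.4964,-2.9478) cross=-48.255
θ=162°:   branch - wants cross < 0 → take C=(0.4964,-2.9478) (cross=-48.255)
θ=162°: ex = (C−B)/|BC| = (0.7168,-0.6973); ey = (0.6973,0.7168)
θ=162°: P = B + 3.38·ex + -1.03·ey = (-2.0997,-1.8591)

θ=61°: 0.02 0.53
θ=146°: -2.06 -1.07
θ=162°: -2.10 -1.86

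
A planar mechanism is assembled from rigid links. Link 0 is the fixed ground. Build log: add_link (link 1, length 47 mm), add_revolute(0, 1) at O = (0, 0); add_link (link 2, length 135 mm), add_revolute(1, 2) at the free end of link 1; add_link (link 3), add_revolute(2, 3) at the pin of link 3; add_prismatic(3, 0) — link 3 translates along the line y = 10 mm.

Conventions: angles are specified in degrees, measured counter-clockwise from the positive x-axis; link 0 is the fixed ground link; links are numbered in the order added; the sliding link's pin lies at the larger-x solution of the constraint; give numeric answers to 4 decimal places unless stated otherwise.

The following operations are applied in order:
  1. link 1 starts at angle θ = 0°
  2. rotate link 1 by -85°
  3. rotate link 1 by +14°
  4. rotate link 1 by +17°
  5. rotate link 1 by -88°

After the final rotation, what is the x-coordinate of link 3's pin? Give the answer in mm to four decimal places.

geometry: r = 47 mm, L = 135 mm, e = 10 mm; θ starts at 0°
rotate link 1 by -85°: θ ← 0° -85° = -85°
rotate link 1 by +14°: θ ← -85° +14° = -71°
rotate link 1 by +17°: θ ← -71° +17° = -54°
rotate link 1 by -88°: θ ← -54° -88° = -142°
crank pin P = (r cos θ, r sin θ) = (-37.036505, -28.936089)
h = r sin θ − e = -28.936089 − 10 = -38.936089
x = r cos θ + √(L² − h²) = -37.036505 + 129.263223 = 92.226718

92.2267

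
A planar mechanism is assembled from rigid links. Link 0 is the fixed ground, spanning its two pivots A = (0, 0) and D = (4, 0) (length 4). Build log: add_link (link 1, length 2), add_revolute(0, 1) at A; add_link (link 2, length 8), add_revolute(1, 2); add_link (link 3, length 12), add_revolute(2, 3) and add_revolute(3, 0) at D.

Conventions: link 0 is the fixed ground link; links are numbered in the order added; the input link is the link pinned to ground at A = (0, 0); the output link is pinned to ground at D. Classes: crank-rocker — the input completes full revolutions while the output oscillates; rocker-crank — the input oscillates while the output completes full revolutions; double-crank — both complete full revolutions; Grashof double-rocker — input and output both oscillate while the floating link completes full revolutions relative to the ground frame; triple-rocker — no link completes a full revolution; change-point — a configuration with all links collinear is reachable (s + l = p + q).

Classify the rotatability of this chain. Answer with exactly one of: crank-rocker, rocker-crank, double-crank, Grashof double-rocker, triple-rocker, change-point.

lengths: ground=4, input=2, coupler=8, output=12
sorted: s=2 (shortest), l=12 (longest), p+q=12
s + l = 14 vs p + q = 12
s + l > p + q → non-Grashof → no link fully rotates → triple-rocker

triple-rocker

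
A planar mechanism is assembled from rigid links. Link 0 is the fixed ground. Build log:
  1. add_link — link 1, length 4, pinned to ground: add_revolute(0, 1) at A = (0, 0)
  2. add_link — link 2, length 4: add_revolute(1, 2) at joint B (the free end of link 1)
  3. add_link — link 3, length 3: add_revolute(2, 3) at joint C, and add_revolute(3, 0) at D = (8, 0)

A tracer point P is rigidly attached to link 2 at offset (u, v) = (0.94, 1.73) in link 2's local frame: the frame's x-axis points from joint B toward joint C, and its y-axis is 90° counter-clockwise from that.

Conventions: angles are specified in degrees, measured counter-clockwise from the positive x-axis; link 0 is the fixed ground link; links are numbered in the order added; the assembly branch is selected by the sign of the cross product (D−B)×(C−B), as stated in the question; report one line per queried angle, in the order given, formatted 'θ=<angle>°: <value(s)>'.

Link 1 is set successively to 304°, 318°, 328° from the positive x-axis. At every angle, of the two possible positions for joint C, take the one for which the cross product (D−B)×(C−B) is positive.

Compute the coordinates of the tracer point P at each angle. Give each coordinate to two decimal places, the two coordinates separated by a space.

A=(0,0), D=(8.00,0)
θ=304°: B = A + 4.00·(cos304°, sin304°) = (2.2368, -3.3162)
θ=304°: |BD| = 6.6492
θ=304°: circle(B,4.00) ∩ circle(D,3.00): a=3.8510, h=1.0817
θ=304°:   candidates: C₊=(5.0352,-0.4580) cross=7.192; C₋=(6.1141,-2.3331) cross=-7.192
θ=304°:   branch + wants cross > 0 → take C=(5.0352,-0.4580) (cross=7.192)
θ=304°: ex = (C−B)/|BC| = (0.6996,0.7145); ey = (-0.7145,0.6996)
θ=304°: P = B + 0.94·ex + 1.73·ey = (1.6582,-1.4342)
θ=318°: B = A + 4.00·(cos318°, sin318°) = (2.9726, -2.6765)
θ=318°: |BD| = 5.6955
θ=318°: circle(B,4.00) ∩ circle(D,3.00): a=3.4623, h=2.0032
θ=318°:   candidates: C₊=(5.0874,0.7187) cross=11.409; C₋=(6.9701,-2.8177) cross=-11.409
θ=318°:   branch + wants cross > 0 → take C=(5.0874,0.7187) (cross=11.409)
θ=318°: ex = (C−B)/|BC| = (0.5287,0.8488); ey = (-0.8488,0.5287)
θ=318°: P = B + 0.94·ex + 1.73·ey = (2.0011,-0.9640)
θ=328°: B = A + 4.00·(cos328°, sin328°) = (3.3922, -2.1197)
θ=328°: |BD| = 5.0720
θ=328°: circle(B,4.00) ∩ circle(D,3.00): a=3.2261, h=2.3649
θ=328°:   candidates: C₊=(5.3347,1.3770) cross=11.995; C₋=(7.3113,-2.9199) cross=-11.995
θ=328°:   branch + wants cross > 0 → take C=(5.3347,1.3770) (cross=11.995)
θ=328°: ex = (C−B)/|BC| = (0.4856,0.8742); ey = (-0.8742,0.4856)
θ=328°: P = B + 0.94·ex + 1.73·ey = (2.3364,-0.4578)

θ=304°: 1.66 -1.43
θ=318°: 2.00 -0.96
θ=328°: 2.34 -0.46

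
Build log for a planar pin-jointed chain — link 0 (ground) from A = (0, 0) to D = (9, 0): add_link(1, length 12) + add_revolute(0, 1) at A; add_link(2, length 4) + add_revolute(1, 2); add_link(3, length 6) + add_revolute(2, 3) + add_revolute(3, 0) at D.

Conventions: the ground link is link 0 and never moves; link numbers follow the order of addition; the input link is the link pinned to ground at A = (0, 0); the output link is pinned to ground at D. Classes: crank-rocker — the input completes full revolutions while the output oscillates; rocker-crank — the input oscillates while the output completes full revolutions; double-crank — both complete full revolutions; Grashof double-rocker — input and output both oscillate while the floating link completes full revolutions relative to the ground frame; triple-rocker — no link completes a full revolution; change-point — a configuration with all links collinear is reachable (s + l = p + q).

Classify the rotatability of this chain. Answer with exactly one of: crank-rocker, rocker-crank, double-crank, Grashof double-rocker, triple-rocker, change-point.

lengths: ground=9, input=12, coupler=4, output=6
sorted: s=4 (shortest), l=12 (longest), p+q=15
s + l = 16 vs p + q = 15
s + l > p + q → non-Grashof → no link fully rotates → triple-rocker

triple-rocker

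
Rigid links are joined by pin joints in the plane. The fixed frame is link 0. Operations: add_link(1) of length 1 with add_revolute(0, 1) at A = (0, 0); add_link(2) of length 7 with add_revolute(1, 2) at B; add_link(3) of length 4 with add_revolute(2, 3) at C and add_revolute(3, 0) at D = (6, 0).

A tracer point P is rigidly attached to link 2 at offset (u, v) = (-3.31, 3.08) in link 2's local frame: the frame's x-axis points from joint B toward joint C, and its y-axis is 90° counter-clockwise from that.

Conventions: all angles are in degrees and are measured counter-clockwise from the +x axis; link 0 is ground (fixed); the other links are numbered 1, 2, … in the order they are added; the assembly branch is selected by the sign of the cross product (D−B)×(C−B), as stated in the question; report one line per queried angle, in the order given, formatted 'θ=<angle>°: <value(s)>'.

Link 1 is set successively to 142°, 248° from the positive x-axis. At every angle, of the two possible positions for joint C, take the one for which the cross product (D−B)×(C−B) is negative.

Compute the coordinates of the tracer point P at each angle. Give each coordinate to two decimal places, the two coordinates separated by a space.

A=(0,0), D=(6.00,0)
θ=142°: B = A + 1.00·(cos142°, sin142°) = (-0.7880, 0.6157)
θ=142°: |BD| = 6.8159
θ=142°: circle(B,7.00) ∩ circle(D,4.00): a=5.8288, h=3.8763
θ=142°:   candidates: C₊=(5.3671,3.9496) cross=26.420; C₋=(4.6668,-3.7713) cross=-26.420
θ=142°:   branch - wants cross < 0 → take C=(4.6668,-3.7713) (cross=-26.420)
θ=142°: ex = (C−B)/|BC| = (0.7793,-0.6267); ey = (0.6267,0.7793)
θ=142°: P = B + -3.31·ex + 3.08·ey = (-1.4371,5.0902)
θ=248°: B = A + 1.00·(cos248°, sin248°) = (-0.3746, -0.9272)
θ=248°: |BD| = 6.4417
θ=248°: circle(B,7.00) ∩ circle(D,4.00): a=5.7823, h=3.9453
θ=248°:   candidates: C₊=(4.7796,3.8093) cross=25.414; C₋=(5.9153,-3.9991) cross=-25.414
θ=248°:   branch - wants cross < 0 → take C=(5.9153,-3.9991) (cross=-25.414)
θ=248°: ex = (C−B)/|BC| = (0.8986,-0.4388); ey = (0.4388,0.8986)
θ=248°: P = B + -3.31·ex + 3.08·ey = (-1.9972,3.2930)

θ=142°: -1.44 5.09
θ=248°: -2.00 3.29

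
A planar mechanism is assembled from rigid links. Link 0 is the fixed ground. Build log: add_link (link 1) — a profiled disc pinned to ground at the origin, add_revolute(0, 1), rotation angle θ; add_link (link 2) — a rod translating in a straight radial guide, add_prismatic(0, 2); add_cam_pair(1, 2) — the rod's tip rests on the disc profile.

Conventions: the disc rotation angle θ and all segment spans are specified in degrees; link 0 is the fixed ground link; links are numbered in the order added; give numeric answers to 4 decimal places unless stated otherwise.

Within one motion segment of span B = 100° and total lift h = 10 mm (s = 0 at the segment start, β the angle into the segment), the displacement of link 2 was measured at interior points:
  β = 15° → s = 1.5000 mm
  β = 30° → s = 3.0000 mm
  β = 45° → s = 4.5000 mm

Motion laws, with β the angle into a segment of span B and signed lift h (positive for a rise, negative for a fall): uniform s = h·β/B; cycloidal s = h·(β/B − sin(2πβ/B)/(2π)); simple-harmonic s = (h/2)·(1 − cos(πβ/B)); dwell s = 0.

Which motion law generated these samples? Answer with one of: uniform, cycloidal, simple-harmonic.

candidates at β/B = r: uniform s = h·r (linear in β); cycloidal s = h·(r − sin(2πr)/(2π)); simple-harmonic s = (h/2)(1 − cos(πr))
β=15°: printed 1.5000 | uniform 1.5000, cycloidal 0.2124, simple-harmonic 0.5450
β=30°: printed 3.0000 | uniform 3.0000, cycloidal 1.4863, simple-harmonic 2.0611
β=45°: printed 4.5000 | uniform 4.5000, cycloidal 4.0082, simple-harmonic 4.2178
only one law matches every sample → uniform

uniform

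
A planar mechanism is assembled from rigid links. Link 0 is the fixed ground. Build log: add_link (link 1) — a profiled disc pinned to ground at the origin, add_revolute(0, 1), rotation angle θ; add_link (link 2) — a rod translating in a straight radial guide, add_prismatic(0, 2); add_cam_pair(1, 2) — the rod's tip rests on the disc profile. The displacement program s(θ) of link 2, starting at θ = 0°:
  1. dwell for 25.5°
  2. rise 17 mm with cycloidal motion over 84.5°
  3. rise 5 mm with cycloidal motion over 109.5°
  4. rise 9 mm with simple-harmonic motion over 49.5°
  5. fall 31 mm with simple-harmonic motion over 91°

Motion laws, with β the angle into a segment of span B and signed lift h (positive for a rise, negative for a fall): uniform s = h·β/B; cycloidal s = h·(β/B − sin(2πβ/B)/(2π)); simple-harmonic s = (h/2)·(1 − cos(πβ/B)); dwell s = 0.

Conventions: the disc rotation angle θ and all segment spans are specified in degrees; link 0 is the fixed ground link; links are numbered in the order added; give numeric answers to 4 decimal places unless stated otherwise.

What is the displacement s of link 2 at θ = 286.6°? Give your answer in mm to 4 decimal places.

seg 1 [0°–25.5°] dwell: s stays 0.0000
seg 2 [25.5°–110°] cycloidal, h=17: full span → s += 17 → s = 17.0000
seg 3 [110°–219.5°] cycloidal, h=5: full span → s += 5 → s = 22.0000
seg 4 [219.5°–269°] simple-harmonic, h=9: full span → s += 9 → s = 31.0000
seg 5 [269°–360°] simple-harmonic, h=-31: θ=286.6° here. β=17.6, B=91. -31/2·(1 − cos(π·0.1934)) = -2.7742 → s = 28.2258

28.2258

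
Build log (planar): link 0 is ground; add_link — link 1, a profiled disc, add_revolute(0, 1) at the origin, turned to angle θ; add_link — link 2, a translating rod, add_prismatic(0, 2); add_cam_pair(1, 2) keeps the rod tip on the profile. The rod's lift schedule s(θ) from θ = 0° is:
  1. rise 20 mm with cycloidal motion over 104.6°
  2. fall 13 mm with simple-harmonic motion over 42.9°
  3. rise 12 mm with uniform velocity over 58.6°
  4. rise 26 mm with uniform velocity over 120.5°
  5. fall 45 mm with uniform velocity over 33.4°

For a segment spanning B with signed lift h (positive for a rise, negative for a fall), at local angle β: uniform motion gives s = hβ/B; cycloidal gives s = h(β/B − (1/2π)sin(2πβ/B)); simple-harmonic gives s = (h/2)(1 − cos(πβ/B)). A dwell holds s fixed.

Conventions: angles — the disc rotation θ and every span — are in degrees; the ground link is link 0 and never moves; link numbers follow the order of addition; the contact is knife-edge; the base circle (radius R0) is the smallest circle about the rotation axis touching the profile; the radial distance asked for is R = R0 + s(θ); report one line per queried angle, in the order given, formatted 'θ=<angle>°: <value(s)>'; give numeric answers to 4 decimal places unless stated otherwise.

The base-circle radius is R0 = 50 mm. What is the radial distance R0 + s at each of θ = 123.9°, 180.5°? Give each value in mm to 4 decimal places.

seg 1 [0°–104.6°] cycloidal, h=20: full span → s += 20 → s = 20.0000
seg 2 [104.6°–147.5°] simple-harmonic, h=-13: θ=123.9° here. β=19.3, B=42.9. -13/2·(1 − cos(π·0.4499)) = -5.4808 → s = 14.5192
seg 2 [104.6°–147.5°] simple-harmonic, h=-13: full span → s += -13 → s = 7.0000
seg 3 [147.5°–206.1°] uniform, h=12: θ=180.5° here. β=33, B=58.6. 12·33/58.6 = 6.7577 → s = 13.7577
θ=123.9°: R = R0 + s = 50 + 14.5192 = 64.5192
θ=180.5°: R = R0 + s = 50 + 13.7577 = 63.7577

θ=123.9°: 64.5192
θ=180.5°: 63.7577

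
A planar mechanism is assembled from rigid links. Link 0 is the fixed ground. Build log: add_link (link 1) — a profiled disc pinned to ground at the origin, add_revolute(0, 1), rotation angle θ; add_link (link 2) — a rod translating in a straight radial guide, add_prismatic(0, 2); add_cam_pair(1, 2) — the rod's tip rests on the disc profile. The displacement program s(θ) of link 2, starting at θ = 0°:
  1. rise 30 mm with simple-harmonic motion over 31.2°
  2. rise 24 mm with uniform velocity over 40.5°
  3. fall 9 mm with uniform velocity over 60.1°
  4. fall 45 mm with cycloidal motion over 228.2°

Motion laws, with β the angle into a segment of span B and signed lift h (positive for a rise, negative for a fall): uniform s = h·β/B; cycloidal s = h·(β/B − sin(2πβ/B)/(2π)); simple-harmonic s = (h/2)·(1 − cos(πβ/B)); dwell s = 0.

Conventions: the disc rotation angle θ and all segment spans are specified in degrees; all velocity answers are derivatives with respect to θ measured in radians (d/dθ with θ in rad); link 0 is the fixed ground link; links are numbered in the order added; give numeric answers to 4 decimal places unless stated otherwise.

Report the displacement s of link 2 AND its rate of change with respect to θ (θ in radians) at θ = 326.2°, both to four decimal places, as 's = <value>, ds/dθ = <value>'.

seg 1 [0°–31.2°] simple-harmonic, h=30: full span → s += 30 → s = 30.0000
seg 2 [31.2°–71.7°] uniform, h=24: full span → s += 24 → s = 54.0000
seg 3 [71.7°–131.8°] uniform, h=-9: full span → s += -9 → s = 45.0000
seg 4 [131.8°–360°] cycloidal, h=-45: θ=326.2° here. β=194.4, B=228.2. -45·(0.8519 − sin(2π·0.8519)/(2π)) = -44.0787 → s = 0.9213
velocity in seg [131.8°–360°] (cycloidal), θ in radians: β = 194.4° = 3.3929 rad, B = 228.2° = 3.9828 rad; ds/dθ = (h/B)(1 − cos(2πβ/B)) = ((-45)/3.9828)(1 − cos(2π·0.8519)) = -4.549642 mm/rad

s = 0.9213, ds/dθ = -4.5496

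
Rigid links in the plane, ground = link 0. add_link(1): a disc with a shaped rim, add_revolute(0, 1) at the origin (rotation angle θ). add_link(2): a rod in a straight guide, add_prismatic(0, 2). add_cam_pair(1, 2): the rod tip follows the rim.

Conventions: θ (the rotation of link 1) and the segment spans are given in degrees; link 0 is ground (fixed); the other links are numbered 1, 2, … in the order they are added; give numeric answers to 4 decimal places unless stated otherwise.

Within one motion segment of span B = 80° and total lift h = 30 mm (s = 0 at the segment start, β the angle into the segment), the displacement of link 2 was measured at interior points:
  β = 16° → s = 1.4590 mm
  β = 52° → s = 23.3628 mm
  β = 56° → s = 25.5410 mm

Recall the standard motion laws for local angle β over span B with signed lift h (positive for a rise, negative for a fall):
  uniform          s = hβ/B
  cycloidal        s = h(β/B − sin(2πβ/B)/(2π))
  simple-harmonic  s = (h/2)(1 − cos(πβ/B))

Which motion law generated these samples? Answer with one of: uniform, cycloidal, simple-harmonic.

candidates at β/B = r: uniform s = h·r (linear in β); cycloidal s = h·(r − sin(2πr)/(2π)); simple-harmonic s = (h/2)(1 − cos(πr))
β=16°: printed 1.4590 | uniform 6.0000, cycloidal 1.4590, simple-harmonic 2.8647
β=52°: printed 23.3628 | uniform 19.5000, cycloidal 23.3628, simple-harmonic 21.8099
β=56°: printed 25.5410 | uniform 21.0000, cycloidal 25.5410, simple-harmonic 23.8168
only one law matches every sample → cycloidal

cycloidal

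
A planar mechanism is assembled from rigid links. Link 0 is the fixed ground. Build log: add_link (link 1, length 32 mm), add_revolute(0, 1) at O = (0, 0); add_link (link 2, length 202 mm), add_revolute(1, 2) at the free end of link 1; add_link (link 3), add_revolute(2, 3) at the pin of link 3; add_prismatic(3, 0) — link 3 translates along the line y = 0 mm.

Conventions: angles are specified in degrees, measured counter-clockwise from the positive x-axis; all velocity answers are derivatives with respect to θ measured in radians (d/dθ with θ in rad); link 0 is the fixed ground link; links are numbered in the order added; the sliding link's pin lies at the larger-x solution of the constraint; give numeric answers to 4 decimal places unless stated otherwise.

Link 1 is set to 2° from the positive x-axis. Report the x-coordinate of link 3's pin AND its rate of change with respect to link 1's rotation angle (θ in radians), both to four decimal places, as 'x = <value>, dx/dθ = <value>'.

geometry: r = 32 mm, L = 202 mm, e = 0 mm
crank pin P = (r cos θ, r sin θ) = (31.980506, 1.116784)
h = r sin θ − e = 1.116784 − 0 = 1.116784
x = r cos θ + √(L² − h²) = 31.980506 + 201.996913 = 233.977419
dx/dθ = −r sin θ − h·r cos θ/√(L² − h²) (θ in radians; h = 1.116784) = -1.293595

x = 233.9774, dx/dθ = -1.2936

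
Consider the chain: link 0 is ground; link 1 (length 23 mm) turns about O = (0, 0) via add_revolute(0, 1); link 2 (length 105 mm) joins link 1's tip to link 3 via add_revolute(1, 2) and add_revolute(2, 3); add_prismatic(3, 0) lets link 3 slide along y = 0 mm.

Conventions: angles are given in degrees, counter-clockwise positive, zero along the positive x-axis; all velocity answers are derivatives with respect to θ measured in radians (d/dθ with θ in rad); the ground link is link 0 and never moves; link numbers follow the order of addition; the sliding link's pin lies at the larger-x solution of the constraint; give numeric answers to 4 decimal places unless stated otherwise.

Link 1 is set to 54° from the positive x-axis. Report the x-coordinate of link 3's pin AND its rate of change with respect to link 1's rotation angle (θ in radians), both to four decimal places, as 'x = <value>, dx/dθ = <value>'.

geometry: r = 23 mm, L = 105 mm, e = 0 mm
crank pin P = (r cos θ, r sin θ) = (13.519061, 18.607391)
h = r sin θ − e = 18.607391 − 0 = 18.607391
x = r cos θ + √(L² − h²) = 13.519061 + 103.338110 = 116.857171
dx/dθ = −r sin θ − h·r cos θ/√(L² − h²) (θ in radians; h = 18.607391) = -21.041676

x = 116.8572, dx/dθ = -21.0417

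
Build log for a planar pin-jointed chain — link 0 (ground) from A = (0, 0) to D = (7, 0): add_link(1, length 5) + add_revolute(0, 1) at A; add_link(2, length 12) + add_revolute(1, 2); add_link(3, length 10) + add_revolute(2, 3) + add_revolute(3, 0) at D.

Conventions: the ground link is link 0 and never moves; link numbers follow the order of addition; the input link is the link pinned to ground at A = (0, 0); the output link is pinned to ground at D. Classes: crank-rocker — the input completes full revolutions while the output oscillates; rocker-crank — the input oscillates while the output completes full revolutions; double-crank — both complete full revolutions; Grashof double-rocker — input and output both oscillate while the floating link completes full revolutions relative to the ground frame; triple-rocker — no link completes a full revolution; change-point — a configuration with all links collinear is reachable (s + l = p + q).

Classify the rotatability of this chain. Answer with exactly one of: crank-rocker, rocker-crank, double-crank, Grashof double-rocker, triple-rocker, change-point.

lengths: ground=7, input=5, coupler=12, output=10
sorted: s=5 (shortest), l=12 (longest), p+q=17
s + l = 17 vs p + q = 17
s + l = p + q → change-point (collinear configuration reachable)

change-point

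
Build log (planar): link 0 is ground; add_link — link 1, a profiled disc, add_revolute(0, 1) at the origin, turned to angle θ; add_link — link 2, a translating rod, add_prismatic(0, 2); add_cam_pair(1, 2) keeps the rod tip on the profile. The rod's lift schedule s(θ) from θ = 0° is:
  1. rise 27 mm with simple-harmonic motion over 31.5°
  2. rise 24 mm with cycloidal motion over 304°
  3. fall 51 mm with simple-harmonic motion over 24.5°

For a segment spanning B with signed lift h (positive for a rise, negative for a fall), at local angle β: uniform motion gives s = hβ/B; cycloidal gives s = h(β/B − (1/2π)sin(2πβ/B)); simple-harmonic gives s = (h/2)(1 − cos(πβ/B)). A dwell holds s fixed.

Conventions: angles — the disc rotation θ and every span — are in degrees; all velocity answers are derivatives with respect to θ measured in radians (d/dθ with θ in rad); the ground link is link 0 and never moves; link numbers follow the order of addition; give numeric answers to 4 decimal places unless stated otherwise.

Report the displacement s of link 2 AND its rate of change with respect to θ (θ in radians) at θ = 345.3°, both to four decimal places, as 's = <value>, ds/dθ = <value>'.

seg 1 [0°–31.5°] simple-harmonic, h=27: full span → s += 27 → s = 27.0000
seg 2 [31.5°–335.5°] cycloidal, h=24: full span → s += 24 → s = 51.0000
seg 3 [335.5°–360°] simple-harmonic, h=-51: θ=345.3° here. β=9.8, B=24.5. -51/2·(1 − cos(π·0.4000)) = -17.6201 → s = 33.3799
velocity in seg [335.5°–360°] (simple-harmonic), θ in radians: β = 9.8° = 0.1710 rad, B = 24.5° = 0.4276 rad; ds/dθ = (πh/(2B)) sin(πβ/B) = (π·(-51)/(2·0.4276)) sin(π·0.4000) = -178.177527 mm/rad

s = 33.3799, ds/dθ = -178.1775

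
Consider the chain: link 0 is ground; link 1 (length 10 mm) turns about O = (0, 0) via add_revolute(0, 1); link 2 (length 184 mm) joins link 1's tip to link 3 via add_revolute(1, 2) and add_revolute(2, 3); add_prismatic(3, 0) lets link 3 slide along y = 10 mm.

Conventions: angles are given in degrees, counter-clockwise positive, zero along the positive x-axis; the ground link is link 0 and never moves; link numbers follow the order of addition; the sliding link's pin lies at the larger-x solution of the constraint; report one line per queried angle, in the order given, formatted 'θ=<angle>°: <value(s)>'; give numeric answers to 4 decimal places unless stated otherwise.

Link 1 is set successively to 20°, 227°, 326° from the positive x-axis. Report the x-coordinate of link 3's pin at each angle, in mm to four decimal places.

geometry: r = 10 mm, L = 184 mm, e = 10 mm
θ=20°: crank pin P = (r cos θ, r sin θ) = (9.396926, 3.420201)
θ=20°: h = r sin θ − e = 3.420201 − 10 = -6.579799
θ=20°: x = r cos θ + √(L² − h²) = 9.396926 + 183.882316 = 193.279243
θ=227°: crank pin P = (r cos θ, r sin θ) = (-6.819984, -7.313537)
θ=227°: h = r sin θ − e = -7.313537 − 10 = -17.313537
θ=227°: x = r cos θ + √(L² − h²) = -6.819984 + 183.183628 = 176.363644
θ=326°: crank pin P = (r cos θ, r sin θ) = (8.290376, -5.591929)
θ=326°: h = r sin θ − e = -5.591929 − 10 = -15.591929
θ=326°: x = r cos θ + √(L² − h²) = 8.290376 + 183.338190 = 191.628565

θ=20°: 193.2792
θ=227°: 176.3636
θ=326°: 191.6286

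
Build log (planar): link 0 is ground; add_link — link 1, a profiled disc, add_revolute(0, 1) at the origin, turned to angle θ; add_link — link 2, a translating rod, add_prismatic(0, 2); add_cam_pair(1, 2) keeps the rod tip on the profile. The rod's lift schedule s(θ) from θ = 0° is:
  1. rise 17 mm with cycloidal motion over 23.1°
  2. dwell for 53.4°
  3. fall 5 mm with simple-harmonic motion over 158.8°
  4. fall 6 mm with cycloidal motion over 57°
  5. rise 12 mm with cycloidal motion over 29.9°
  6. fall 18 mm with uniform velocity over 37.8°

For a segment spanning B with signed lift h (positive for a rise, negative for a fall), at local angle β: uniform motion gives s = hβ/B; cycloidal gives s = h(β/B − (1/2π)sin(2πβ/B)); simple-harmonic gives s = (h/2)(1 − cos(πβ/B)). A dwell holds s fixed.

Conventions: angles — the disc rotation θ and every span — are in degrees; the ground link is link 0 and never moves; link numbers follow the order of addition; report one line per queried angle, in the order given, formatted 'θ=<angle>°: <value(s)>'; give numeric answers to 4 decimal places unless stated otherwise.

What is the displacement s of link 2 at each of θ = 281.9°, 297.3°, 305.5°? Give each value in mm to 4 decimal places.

seg 1 [0°–23.1°] cycloidal, h=17: full span → s += 17 → s = 17.0000
seg 2 [23.1°–76.5°] dwell: s stays 17.0000
seg 3 [76.5°–235.3°] simple-harmonic, h=-5: full span → s += -5 → s = 12.0000
seg 4 [235.3°–292.3°] cycloidal, h=-6: θ=281.9° here. β=46.6, B=57. -6·(0.8175 − sin(2π·0.8175)/(2π)) = -5.7755 → s = 6.2245
seg 4 [235.3°–292.3°] cycloidal, h=-6: full span → s += -6 → s = 6.0000
seg 5 [292.3°–322.2°] cycloidal, h=12: θ=297.3° here. β=5, B=29.9. 12·(0.1672 − sin(2π·0.1672)/(2π)) = 0.3494 → s = 6.3494
seg 5 [292.3°–322.2°] cycloidal, h=12: θ=305.5° here. β=13.2, B=29.9. 12·(0.4415 − sin(2π·0.4415)/(2π)) = 4.6110 → s = 10.6110

θ=281.9°: 6.2245
θ=297.3°: 6.3494
θ=305.5°: 10.6110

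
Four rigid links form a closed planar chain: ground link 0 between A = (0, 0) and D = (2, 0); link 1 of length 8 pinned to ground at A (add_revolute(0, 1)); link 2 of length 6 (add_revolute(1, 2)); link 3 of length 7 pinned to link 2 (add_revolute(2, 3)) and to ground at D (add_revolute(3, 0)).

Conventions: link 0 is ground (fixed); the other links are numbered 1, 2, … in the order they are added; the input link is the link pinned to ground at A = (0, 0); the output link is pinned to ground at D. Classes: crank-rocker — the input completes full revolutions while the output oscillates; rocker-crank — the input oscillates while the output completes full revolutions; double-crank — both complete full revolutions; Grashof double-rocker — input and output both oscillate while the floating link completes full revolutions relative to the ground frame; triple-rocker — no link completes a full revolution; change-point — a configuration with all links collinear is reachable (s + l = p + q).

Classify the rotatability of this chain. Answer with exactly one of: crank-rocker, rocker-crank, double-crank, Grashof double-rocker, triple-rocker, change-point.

lengths: ground=2, input=8, coupler=6, output=7
sorted: s=2 (shortest), l=8 (longest), p+q=13
s + l = 10 vs p + q = 13
s + l < p + q (Grashof) with shortest = ground link → double-crank

double-crank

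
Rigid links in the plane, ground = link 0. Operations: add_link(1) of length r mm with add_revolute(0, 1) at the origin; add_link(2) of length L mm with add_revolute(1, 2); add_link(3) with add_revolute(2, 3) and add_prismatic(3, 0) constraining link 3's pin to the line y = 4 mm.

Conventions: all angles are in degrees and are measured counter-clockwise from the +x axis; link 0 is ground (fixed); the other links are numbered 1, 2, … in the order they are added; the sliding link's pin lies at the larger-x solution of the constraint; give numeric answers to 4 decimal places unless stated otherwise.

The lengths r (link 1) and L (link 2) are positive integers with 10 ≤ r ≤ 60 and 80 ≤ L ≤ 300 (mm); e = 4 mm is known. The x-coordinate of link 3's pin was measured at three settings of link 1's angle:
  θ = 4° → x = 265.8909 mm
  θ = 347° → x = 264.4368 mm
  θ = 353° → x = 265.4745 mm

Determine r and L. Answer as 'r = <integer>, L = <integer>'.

constraint per measurement: (x − r cos θ)² + (r sin θ − e)² = L²
subtracting the θ₁ and θ₂ equations cancels the r² and L² terms:
r = (x₁² − x₂²) / (2[(x₁cos θ₁ + e sin θ₁) − (x₂cos θ₂ + e sin θ₂)]) = 44.0017 → r = 44
L² = (x₁ − r cos θ₁)² + (r sin θ₁ − e)² = 49284.0145 → L = 222.0000 → L = 222
check at θ₃=353°: x = 265.4745 (printed 265.4745) ✓

r = 44, L = 222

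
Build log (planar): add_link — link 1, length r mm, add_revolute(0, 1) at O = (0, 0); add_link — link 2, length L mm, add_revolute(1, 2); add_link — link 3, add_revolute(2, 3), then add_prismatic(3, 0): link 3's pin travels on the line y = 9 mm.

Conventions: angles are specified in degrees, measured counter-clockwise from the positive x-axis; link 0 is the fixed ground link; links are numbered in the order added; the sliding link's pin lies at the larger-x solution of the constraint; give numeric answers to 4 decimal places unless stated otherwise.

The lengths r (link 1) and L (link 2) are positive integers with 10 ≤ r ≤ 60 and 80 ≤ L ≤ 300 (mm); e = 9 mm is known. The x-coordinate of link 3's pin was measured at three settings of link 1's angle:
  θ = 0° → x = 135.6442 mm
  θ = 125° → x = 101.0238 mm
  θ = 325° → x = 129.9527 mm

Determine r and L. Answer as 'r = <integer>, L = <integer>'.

constraint per measurement: (x − r cos θ)² + (r sin θ − e)² = L²
subtracting the θ₁ and θ₂ equations cancels the r² and L² terms:
r = (x₁² − x₂²) / (2[(x₁cos θ₁ + e sin θ₁) − (x₂cos θ₂ + e sin θ₂)]) = 22.0000 → r = 22
L² = (x₁ − r cos θ₁)² + (r sin θ₁ − e)² = 12996.0042 → L = 114.0000 → L = 114
check at θ₃=325°: x = 129.9527 (printed 129.9527) ✓

r = 22, L = 114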